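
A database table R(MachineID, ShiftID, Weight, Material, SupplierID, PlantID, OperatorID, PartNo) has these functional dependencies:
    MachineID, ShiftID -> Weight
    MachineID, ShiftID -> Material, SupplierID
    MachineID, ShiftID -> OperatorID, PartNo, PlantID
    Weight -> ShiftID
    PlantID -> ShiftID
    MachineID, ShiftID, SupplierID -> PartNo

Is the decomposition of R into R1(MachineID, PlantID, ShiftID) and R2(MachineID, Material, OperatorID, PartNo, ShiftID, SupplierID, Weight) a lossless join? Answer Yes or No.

Yes

The shared attributes are {MachineID, ShiftID} and {MachineID, ShiftID}⁺ = {MachineID, Material, OperatorID, PartNo, PlantID, ShiftID, SupplierID, Weight}.
R1 is contained in that closure, so R1 ∩ R2 -> R1 holds and the join is lossless.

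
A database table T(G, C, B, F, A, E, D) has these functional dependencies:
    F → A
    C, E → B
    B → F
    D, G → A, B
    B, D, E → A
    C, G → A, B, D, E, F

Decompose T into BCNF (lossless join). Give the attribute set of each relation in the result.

{A, F}; {B, C, E}; {B, F}; {C, D, E, G}

Candidate key of the original relation: {C, G}.
Within {A, B, C, D, E, F, G}: {F}⁺ ∩ {A, B, C, D, E, F, G} = {A, F}, not the whole set, so F → A violates BCNF; decompose into {A, F} and {B, C, D, E, F, G}.
{A, F}: every determinant is a superkey — BCNF.
Within {B, C, D, E, F, G}: {C, E}⁺ ∩ {B, C, D, E, F, G} = {B, C, E, F}, not the whole set, so C, E → B, F violates BCNF; decompose into {B, C, E, F} and {C, D, E, G}.
Within {B, C, E, F}: {B}⁺ ∩ {B, C, E, F} = {B, F}, not the whole set, so B → F violates BCNF; decompose into {B, F} and {B, C, E}.
{B, F}: every determinant is a superkey — BCNF.
{B, C, E}: every determinant is a superkey — BCNF.
{C, D, E, G}: every determinant is a superkey — BCNF.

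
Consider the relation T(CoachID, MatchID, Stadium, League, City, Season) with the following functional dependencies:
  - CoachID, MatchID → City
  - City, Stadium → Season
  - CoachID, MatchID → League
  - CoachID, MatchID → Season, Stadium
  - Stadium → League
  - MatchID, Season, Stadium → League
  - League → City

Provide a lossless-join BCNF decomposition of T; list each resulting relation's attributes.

{City, League}; {City, Stadium}; {CoachID, MatchID, Stadium}; {League, Season, Stadium}

Candidate key of the original relation: {CoachID, MatchID}.
{City, CoachID, League, MatchID, Season, Stadium}: {City, Stadium} determines {City, League, Season, Stadium} here but is not a superkey — split on City, Stadium → League, Season, giving {City, League, Season, Stadium} and {City, CoachID, MatchID, Stadium}.
{City, League, Season, Stadium}: {League} determines {City, League} here but is not a superkey — split on League → City, giving {City, League} and {League, Season, Stadium}.
{City, League}: every determinant is a superkey — BCNF.
{League, Season, Stadium}: every determinant is a superkey — BCNF.
{City, CoachID, MatchID, Stadium}: {Stadium} determines {City, Stadium} here but is not a superkey — split on Stadium → City, giving {City, Stadium} and {CoachID, MatchID, Stadium}.
{City, Stadium}: every determinant is a superkey — BCNF.
{CoachID, MatchID, Stadium}: every determinant is a superkey — BCNF.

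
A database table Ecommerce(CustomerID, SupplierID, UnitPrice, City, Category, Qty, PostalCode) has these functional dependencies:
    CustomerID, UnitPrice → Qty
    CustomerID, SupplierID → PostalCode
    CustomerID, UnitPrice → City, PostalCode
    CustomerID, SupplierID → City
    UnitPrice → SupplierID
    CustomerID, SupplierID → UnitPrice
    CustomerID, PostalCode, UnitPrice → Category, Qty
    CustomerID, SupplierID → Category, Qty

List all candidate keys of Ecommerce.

Attributes never on any right-hand side: {CustomerID} — every candidate key must contain it.
{CustomerID, SupplierID}⁺ = {Category, City, CustomerID, PostalCode, Qty, SupplierID, UnitPrice}, which is every attribute, so {CustomerID, SupplierID} is a candidate key.
{CustomerID, UnitPrice}⁺ = {Category, City, CustomerID, PostalCode, Qty, SupplierID, UnitPrice}, which is every attribute, so {CustomerID, UnitPrice} is a candidate key.
These are minimal and exhaustive — every other superkey contains one of them.

{CustomerID, SupplierID}, {CustomerID, UnitPrice}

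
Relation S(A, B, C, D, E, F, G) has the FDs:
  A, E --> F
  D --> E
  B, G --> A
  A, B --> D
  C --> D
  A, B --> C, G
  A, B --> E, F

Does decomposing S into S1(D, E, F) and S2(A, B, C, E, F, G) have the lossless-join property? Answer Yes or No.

No

Common attributes: {E, F}; their closure is {E, F}.
Neither S1 nor S2 is contained in that closure, so the decomposition is lossy.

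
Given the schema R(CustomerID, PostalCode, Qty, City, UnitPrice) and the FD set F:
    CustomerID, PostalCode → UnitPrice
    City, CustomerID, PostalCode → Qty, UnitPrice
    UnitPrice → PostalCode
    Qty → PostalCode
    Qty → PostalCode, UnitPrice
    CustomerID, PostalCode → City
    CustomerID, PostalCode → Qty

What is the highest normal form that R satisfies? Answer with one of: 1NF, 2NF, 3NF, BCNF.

3NF

Candidate keys: {CustomerID, PostalCode}, {CustomerID, Qty}, {CustomerID, UnitPrice}. Prime attributes: {CustomerID, PostalCode, Qty, UnitPrice}.
For UnitPrice → PostalCode we have {UnitPrice}⁺ = {PostalCode, UnitPrice}; {UnitPrice} is not a superkey, so BCNF fails.
But every attribute on its right side ({PostalCode}) is prime, and the same holds for every other non-superkey FD, so 3NF still holds.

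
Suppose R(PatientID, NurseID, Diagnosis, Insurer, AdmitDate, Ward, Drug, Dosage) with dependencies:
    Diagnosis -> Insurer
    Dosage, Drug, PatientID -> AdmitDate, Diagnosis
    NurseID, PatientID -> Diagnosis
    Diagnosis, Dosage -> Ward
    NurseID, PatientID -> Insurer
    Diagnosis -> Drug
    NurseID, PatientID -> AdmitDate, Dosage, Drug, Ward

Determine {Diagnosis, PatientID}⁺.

{Diagnosis, Drug, Insurer, PatientID}

Start with {Diagnosis, PatientID}.
Diagnosis -> Insurer applies; add {Insurer} → now {Diagnosis, Insurer, PatientID}.
Diagnosis -> Drug applies; add {Drug} → now {Diagnosis, Drug, Insurer, PatientID}.
No further FD applies.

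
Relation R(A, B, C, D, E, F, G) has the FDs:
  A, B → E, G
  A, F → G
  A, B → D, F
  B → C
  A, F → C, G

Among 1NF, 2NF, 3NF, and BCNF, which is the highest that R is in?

1NF

Candidate key: {A, B}. Prime attributes: {A, B}.
A, F → G: {A, F}⁺ = {A, C, F, G}, which is not all of the attributes, so the left side is not a superkey — BCNF is violated.
A, F → G has non-prime {G} on the right and a non-superkey on the left, so 3NF fails.
Since {B} ⊂ {A, B} and {B}⁺ ⊇ {C} with {C} non-prime, there is a partial dependency; 2NF fails.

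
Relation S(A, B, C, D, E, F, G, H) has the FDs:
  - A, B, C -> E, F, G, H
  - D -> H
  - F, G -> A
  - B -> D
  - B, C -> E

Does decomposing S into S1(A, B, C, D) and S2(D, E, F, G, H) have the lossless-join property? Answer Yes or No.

S1 ∩ S2 = {D}; its closure under F is {D, H}.
The closure covers neither S1 nor S2 entirely; the join is not lossless.

No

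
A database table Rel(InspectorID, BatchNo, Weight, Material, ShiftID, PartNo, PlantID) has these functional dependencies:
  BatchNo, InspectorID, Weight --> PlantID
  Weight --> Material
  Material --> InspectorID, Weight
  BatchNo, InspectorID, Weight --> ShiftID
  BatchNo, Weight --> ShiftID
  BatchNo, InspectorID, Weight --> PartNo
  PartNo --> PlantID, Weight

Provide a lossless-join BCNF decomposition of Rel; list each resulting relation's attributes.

Candidate keys of the original relation: {BatchNo, Material}, {BatchNo, PartNo}, {BatchNo, Weight}.
In {BatchNo, InspectorID, Material, PartNo, PlantID, ShiftID, Weight}, {Weight} is not a superkey ({Weight}⁺ restricted to this set is {InspectorID, Material, Weight}), so split on Weight --> InspectorID, Material into {InspectorID, Material, Weight} and {BatchNo, PartNo, PlantID, ShiftID, Weight}.
{InspectorID, Material, Weight}: every determinant is a superkey — BCNF.
In {BatchNo, PartNo, PlantID, ShiftID, Weight}, {PartNo} is not a superkey ({PartNo}⁺ restricted to this set is {PartNo, PlantID, Weight}), so split on PartNo --> PlantID, Weight into {PartNo, PlantID, Weight} and {BatchNo, PartNo, ShiftID}.
{PartNo, PlantID, Weight}: every determinant is a superkey — BCNF.
{BatchNo, PartNo, ShiftID}: every determinant is a superkey — BCNF.

{BatchNo, PartNo, ShiftID}; {InspectorID, Material, Weight}; {PartNo, PlantID, Weight}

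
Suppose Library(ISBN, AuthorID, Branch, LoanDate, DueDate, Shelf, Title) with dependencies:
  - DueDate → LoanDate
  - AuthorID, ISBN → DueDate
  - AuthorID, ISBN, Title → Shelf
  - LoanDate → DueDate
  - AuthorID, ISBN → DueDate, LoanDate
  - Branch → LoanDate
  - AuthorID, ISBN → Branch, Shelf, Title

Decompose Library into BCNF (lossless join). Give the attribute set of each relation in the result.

{AuthorID, Branch, ISBN, Shelf, Title}; {Branch, DueDate}; {DueDate, LoanDate}

Candidate key of the original relation: {AuthorID, ISBN}.
In {AuthorID, Branch, DueDate, ISBN, LoanDate, Shelf, Title}, {DueDate} is not a superkey ({DueDate}⁺ restricted to this set is {DueDate, LoanDate}), so split on DueDate → LoanDate into {DueDate, LoanDate} and {AuthorID, Branch, DueDate, ISBN, Shelf, Title}.
{DueDate, LoanDate} has no BCNF violation.
In {AuthorID, Branch, DueDate, ISBN, Shelf, Title}, {Branch} is not a superkey ({Branch}⁺ restricted to this set is {Branch, DueDate}), so split on Branch → DueDate into {Branch, DueDate} and {AuthorID, Branch, ISBN, Shelf, Title}.
{Branch, DueDate} has no BCNF violation.
{AuthorID, Branch, ISBN, Shelf, Title} has no BCNF violation.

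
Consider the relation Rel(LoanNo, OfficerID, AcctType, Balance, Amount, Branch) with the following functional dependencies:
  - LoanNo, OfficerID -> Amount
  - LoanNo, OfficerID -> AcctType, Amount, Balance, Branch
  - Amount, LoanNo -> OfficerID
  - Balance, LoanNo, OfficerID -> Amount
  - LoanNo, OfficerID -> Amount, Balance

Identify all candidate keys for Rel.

{LoanNo} never appears on the right of any FD, so every key must include it.
{Amount, LoanNo} is a candidate key since {Amount, LoanNo}⁺ = {AcctType, Amount, Balance, Branch, LoanNo, OfficerID} covers every attribute.
{LoanNo, OfficerID} is a candidate key since {LoanNo, OfficerID}⁺ = {AcctType, Amount, Balance, Branch, LoanNo, OfficerID} covers every attribute.
These are minimal and exhaustive — every other superkey contains one of them.

{Amount, LoanNo}, {LoanNo, OfficerID}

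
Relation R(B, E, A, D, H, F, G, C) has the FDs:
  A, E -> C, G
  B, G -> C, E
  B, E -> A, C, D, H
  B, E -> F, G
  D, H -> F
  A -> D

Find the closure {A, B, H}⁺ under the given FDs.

{A, B, D, F, H}

Start with {A, B, H}.
A -> D applies; add {D} → now {A, B, D, H}.
D, H -> F applies; add {F} → now {A, B, D, F, H}.
No further FD applies.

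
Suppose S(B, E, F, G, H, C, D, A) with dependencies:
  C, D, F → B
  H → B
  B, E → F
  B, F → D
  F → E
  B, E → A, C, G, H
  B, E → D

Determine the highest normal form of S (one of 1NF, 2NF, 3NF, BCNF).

Candidate keys: {B, E}, {B, F}, {C, D, F}, {E, H}, {F, H}. Prime attributes: {B, C, D, E, F, H}.
H → B: {H}⁺ = {B, H}, which is not all of the attributes, so the left side is not a superkey — BCNF is violated.
But every attribute on its right side ({B}) is prime, and the same holds for every other non-superkey FD, so 3NF still holds.

3NF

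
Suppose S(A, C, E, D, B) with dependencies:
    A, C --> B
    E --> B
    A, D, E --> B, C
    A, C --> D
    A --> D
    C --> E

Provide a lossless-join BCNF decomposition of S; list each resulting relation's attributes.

Candidate keys of the original relation: {A, C}, {A, E}.
Within {A, B, C, D, E}: {E}⁺ ∩ {A, B, C, D, E} = {B, E}, not the whole set, so E --> B violates BCNF; decompose into {B, E} and {A, C, D, E}.
{B, E} has no BCNF violation.
Within {A, C, D, E}: {A}⁺ ∩ {A, C, D, E} = {A, D}, not the whole set, so A --> D violates BCNF; decompose into {A, D} and {A, C, E}.
{A, D} has no BCNF violation.
Within {A, C, E}: {C}⁺ ∩ {A, C, E} = {C, E}, not the whole set, so C --> E violates BCNF; decompose into {C, E} and {A, C}.
{C, E} has no BCNF violation.
{A, C} has no BCNF violation.

{A, C}; {A, D}; {B, E}; {C, E}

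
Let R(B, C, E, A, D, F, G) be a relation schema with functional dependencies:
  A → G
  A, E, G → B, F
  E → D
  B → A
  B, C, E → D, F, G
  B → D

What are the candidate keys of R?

Attributes never on any right-hand side: {C, E} — every candidate key must contain all of them.
{A, C, E}⁺ = {A, B, C, D, E, F, G}, which is every attribute, so {A, C, E} is a candidate key.
{B, C, E}⁺ = {A, B, C, D, E, F, G}, which is every attribute, so {B, C, E} is a candidate key.
These are minimal and exhaustive — every other superkey contains one of them.

{A, C, E}, {B, C, E}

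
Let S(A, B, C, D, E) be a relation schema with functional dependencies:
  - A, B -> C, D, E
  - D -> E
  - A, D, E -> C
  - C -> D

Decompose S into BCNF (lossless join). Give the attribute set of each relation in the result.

Candidate key of the original relation: {A, B}.
In {A, B, C, D, E}, {D} is not a superkey ({D}⁺ restricted to this set is {D, E}), so split on D -> E into {D, E} and {A, B, C, D}.
{D, E} has no BCNF violation.
In {A, B, C, D}, {C} is not a superkey ({C}⁺ restricted to this set is {C, D}), so split on C -> D into {C, D} and {A, B, C}.
{C, D} has no BCNF violation.
{A, B, C} has no BCNF violation.

{A, B, C}; {C, D}; {D, E}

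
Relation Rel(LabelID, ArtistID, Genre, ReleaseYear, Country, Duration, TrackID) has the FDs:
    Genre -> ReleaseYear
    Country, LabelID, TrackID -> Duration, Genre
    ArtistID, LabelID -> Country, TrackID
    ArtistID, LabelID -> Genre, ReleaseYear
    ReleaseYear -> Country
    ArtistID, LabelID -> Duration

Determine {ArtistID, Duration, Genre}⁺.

Start with {ArtistID, Duration, Genre}.
Genre -> ReleaseYear applies; add {ReleaseYear} → now {ArtistID, Duration, Genre, ReleaseYear}.
ReleaseYear -> Country applies; add {Country} → now {ArtistID, Country, Duration, Genre, ReleaseYear}.
No further FD applies.

{ArtistID, Country, Duration, Genre, ReleaseYear}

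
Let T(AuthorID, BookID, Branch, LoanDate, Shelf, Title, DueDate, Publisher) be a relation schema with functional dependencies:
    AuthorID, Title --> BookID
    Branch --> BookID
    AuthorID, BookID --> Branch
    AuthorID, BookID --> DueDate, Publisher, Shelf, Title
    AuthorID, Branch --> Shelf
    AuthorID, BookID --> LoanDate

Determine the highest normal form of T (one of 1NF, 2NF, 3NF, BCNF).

Candidate keys: {AuthorID, BookID}, {AuthorID, Branch}, {AuthorID, Title}. Prime attributes: {AuthorID, BookID, Branch, Title}.
For Branch --> BookID we have {Branch}⁺ = {BookID, Branch}; {Branch} is not a superkey, so BCNF fails.
Since {BookID} ⊆ prime attributes and every other non-superkey FD also has a prime right side, the schema is in 3NF.

3NF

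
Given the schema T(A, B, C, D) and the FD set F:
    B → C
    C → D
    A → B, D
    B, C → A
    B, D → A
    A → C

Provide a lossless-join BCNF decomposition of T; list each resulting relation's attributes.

Candidate keys of the original relation: {A}, {B}.
Within {A, B, C, D}: {C}⁺ ∩ {A, B, C, D} = {C, D}, not the whole set, so C → D violates BCNF; decompose into {C, D} and {A, B, C}.
{C, D} is in BCNF.
{A, B, C} is in BCNF.

{A, B, C}; {C, D}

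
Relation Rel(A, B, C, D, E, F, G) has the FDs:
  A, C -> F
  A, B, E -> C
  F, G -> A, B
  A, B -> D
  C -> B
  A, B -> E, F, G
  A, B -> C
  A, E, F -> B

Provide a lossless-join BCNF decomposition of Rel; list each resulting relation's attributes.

{A, C, D, E, F, G}; {B, C}

Candidate keys of the original relation: {A, B}, {A, C}, {A, E, F}, {F, G}.
In {A, B, C, D, E, F, G}, {C} is not a superkey ({C}⁺ restricted to this set is {B, C}), so split on C -> B into {B, C} and {A, C, D, E, F, G}.
{B, C} has no BCNF violation.
{A, C, D, E, F, G} has no BCNF violation.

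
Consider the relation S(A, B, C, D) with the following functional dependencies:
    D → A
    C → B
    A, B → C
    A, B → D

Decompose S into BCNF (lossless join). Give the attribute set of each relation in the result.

{A, D}; {B, C}; {C, D}

Candidate keys of the original relation: {A, B}, {A, C}, {B, D}, {C, D}.
{A, B, C, D}: {D} determines {A, D} here but is not a superkey — split on D → A, giving {A, D} and {B, C, D}.
{A, D}: every determinant is a superkey — BCNF.
{B, C, D}: {C} determines {B, C} here but is not a superkey — split on C → B, giving {B, C} and {C, D}.
{B, C}: every determinant is a superkey — BCNF.
{C, D}: every determinant is a superkey — BCNF.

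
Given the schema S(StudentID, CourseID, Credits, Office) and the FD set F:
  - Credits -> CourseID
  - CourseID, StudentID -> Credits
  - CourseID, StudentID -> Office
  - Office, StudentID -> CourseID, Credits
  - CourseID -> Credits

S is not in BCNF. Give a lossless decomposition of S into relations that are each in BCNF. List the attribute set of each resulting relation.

Candidate keys of the original relation: {CourseID, StudentID}, {Credits, StudentID}, {Office, StudentID}.
{CourseID, Credits, Office, StudentID}: {Credits} determines {CourseID, Credits} here but is not a superkey — split on Credits -> CourseID, giving {CourseID, Credits} and {Credits, Office, StudentID}.
{CourseID, Credits} has no BCNF violation.
{Credits, Office, StudentID} has no BCNF violation.

{CourseID, Credits}; {Credits, Office, StudentID}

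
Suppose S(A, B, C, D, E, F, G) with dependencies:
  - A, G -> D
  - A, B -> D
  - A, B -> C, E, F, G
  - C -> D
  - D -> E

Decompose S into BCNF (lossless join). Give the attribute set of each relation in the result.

Candidate key of the original relation: {A, B}.
{A, B, C, D, E, F, G}: {A, G} determines {A, D, E, G} here but is not a superkey — split on A, G -> D, E, giving {A, D, E, G} and {A, B, C, F, G}.
{A, D, E, G}: {D} determines {D, E} here but is not a superkey — split on D -> E, giving {D, E} and {A, D, G}.
{D, E}: every determinant is a superkey — BCNF.
{A, D, G}: every determinant is a superkey — BCNF.
{A, B, C, F, G}: every determinant is a superkey — BCNF.

{A, B, C, F, G}; {A, D, G}; {D, E}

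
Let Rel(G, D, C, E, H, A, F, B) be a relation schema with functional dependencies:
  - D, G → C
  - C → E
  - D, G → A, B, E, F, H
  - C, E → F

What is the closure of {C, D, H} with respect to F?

{C, D, E, F, H}

Start with {C, D, H}.
C → E applies; add {E} → now {C, D, E, H}.
C, E → F applies; add {F} → now {C, D, E, F, H}.
No further FD applies.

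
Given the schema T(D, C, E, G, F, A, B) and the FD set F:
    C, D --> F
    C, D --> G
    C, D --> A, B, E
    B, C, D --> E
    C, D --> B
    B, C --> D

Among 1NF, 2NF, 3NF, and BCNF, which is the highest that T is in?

BCNF

Candidate keys: {B, C}, {C, D}. Prime attributes: {B, C, D}.
Every FD has a superkey on the left, so the relation is in BCNF.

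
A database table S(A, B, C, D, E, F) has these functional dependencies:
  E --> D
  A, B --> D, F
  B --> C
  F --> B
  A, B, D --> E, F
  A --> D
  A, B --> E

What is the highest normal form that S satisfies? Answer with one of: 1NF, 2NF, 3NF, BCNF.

1NF

Candidate keys: {A, B}, {A, F}. Prime attributes: {A, B, F}.
E --> D breaks BCNF: {E}⁺ = {D, E}, so {E} is not a superkey.
E --> D has non-prime {D} on the right and a non-superkey on the left, so 3NF fails.
Since {A} ⊂ {A, B} and {A}⁺ ⊇ {D} with {D} non-prime, there is a partial dependency; 2NF fails.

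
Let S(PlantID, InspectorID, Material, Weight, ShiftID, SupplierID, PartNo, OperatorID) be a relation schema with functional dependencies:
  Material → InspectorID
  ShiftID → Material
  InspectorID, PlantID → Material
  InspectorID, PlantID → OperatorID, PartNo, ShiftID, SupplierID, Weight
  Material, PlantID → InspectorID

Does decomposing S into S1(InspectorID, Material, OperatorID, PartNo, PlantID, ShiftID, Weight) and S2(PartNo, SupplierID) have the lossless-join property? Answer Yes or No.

The shared attributes are {PartNo} and {PartNo}⁺ = {PartNo}.
The closure covers neither S1 nor S2 entirely; the join is not lossless.

No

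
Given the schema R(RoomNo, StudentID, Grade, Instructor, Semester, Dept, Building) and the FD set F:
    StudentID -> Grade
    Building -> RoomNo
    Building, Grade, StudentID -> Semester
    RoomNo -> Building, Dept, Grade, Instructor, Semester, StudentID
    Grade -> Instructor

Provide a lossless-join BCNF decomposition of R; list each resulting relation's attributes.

Candidate keys of the original relation: {Building}, {RoomNo}.
Within {Building, Dept, Grade, Instructor, RoomNo, Semester, StudentID}: {StudentID}⁺ ∩ {Building, Dept, Grade, Instructor, RoomNo, Semester, StudentID} = {Grade, Instructor, StudentID}, not the whole set, so StudentID -> Grade, Instructor violates BCNF; decompose into {Grade, Instructor, StudentID} and {Building, Dept, RoomNo, Semester, StudentID}.
Within {Grade, Instructor, StudentID}: {Grade}⁺ ∩ {Grade, Instructor, StudentID} = {Grade, Instructor}, not the whole set, so Grade -> Instructor violates BCNF; decompose into {Grade, Instructor} and {Grade, StudentID}.
{Grade, Instructor} has no BCNF violation.
{Grade, StudentID} has no BCNF violation.
{Building, Dept, RoomNo, Semester, StudentID} has no BCNF violation.

{Building, Dept, RoomNo, Semester, StudentID}; {Grade, Instructor}; {Grade, StudentID}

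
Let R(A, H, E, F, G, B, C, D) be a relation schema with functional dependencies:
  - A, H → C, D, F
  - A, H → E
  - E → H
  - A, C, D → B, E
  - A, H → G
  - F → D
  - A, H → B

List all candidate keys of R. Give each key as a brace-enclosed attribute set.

No FD produces {A}, so it must be in every candidate key.
{A, E}⁺ = {A, B, C, D, E, F, G, H}, which is every attribute, so {A, E} is a candidate key.
{A, H}⁺ = {A, B, C, D, E, F, G, H}, which is every attribute, so {A, H} is a candidate key.
{A, C, D}⁺ = {A, B, C, D, E, F, G, H}, which is every attribute, so {A, C, D} is a candidate key.
{A, C, F}⁺ = {A, B, C, D, E, F, G, H}, which is every attribute, so {A, C, F} is a candidate key.
These are minimal and exhaustive — every other superkey contains one of them.

{A, C, D}, {A, C, F}, {A, E}, {A, H}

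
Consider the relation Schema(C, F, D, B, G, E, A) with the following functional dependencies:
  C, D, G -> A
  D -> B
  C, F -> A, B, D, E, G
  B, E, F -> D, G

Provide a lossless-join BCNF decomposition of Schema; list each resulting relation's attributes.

Candidate key of the original relation: {C, F}.
{A, B, C, D, E, F, G}: {C, D, G} determines {A, B, C, D, G} here but is not a superkey — split on C, D, G -> A, B, giving {A, B, C, D, G} and {C, D, E, F, G}.
{A, B, C, D, G}: {D} determines {B, D} here but is not a superkey — split on D -> B, giving {B, D} and {A, C, D, G}.
{B, D} has no BCNF violation.
{A, C, D, G} has no BCNF violation.
{C, D, E, F, G}: {D, E, F} determines {D, E, F, G} here but is not a superkey — split on D, E, F -> G, giving {D, E, F, G} and {C, D, E, F}.
{D, E, F, G} has no BCNF violation.
{C, D, E, F} has no BCNF violation.

{A, C, D, G}; {B, D}; {C, D, E, F}; {D, E, F, G}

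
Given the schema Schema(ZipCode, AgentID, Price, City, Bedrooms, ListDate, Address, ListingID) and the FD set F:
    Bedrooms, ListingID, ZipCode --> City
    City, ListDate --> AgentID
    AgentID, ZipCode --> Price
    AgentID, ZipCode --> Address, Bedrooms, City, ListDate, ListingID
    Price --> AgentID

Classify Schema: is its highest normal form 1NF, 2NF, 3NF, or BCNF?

Candidate keys: {AgentID, ZipCode}, {Bedrooms, ListDate, ListingID, ZipCode}, {City, ListDate, ZipCode}, {Price, ZipCode}. Prime attributes: {AgentID, Bedrooms, City, ListDate, ListingID, Price, ZipCode}.
For Bedrooms, ListingID, ZipCode --> City we have {Bedrooms, ListingID, ZipCode}⁺ = {Bedrooms, City, ListingID, ZipCode}; {Bedrooms, ListingID, ZipCode} is not a superkey, so BCNF fails.
Its right-hand attributes {City} are all prime, as are those of every other non-superkey FD — the relation is in 3NF.

3NF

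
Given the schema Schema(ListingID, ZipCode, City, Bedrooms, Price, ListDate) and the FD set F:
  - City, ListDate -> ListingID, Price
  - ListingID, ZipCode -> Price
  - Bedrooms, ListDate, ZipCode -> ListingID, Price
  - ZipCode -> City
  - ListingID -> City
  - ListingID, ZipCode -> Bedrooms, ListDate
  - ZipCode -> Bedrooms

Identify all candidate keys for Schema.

{ListDate, ZipCode}, {ListingID, ZipCode}

{ZipCode} never appears on the right of any FD, so every key must include it.
Closure of {ListDate, ZipCode} is {Bedrooms, City, ListDate, ListingID, Price, ZipCode}, the whole schema; {ListDate, ZipCode} is a candidate key.
Closure of {ListingID, ZipCode} is {Bedrooms, City, ListDate, ListingID, Price, ZipCode}, the whole schema; {ListingID, ZipCode} is a candidate key.
No proper subset of any of these is a key, and no other minimal superkey exists.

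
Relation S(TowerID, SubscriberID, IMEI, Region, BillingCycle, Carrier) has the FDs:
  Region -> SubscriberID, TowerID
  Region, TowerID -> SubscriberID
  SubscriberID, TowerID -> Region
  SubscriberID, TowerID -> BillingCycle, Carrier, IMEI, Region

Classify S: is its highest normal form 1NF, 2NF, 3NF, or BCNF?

Candidate keys: {Region}, {SubscriberID, TowerID}. Prime attributes: {Region, SubscriberID, TowerID}.
Every FD has a superkey on the left, so the relation is in BCNF.

BCNF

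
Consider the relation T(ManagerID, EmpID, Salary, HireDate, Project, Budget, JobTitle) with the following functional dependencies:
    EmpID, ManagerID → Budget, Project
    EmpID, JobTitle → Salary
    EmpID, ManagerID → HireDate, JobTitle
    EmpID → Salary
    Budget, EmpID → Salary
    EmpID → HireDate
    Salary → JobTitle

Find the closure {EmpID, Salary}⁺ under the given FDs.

{EmpID, HireDate, JobTitle, Salary}

Start with {EmpID, Salary}.
EmpID → HireDate applies; add {HireDate} → now {EmpID, HireDate, Salary}.
Salary → JobTitle applies; add {JobTitle} → now {EmpID, HireDate, JobTitle, Salary}.
No further FD applies.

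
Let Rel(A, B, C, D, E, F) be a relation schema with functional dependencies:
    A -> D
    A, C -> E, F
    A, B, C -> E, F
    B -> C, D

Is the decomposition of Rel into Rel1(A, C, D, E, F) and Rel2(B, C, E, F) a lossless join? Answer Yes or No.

Rel1 ∩ Rel2 = {C, E, F}; its closure under F is {C, E, F}.
Rel1 ⊄ {C, E, F} and Rel2 ⊄ {C, E, F}, so the split is lossy.

No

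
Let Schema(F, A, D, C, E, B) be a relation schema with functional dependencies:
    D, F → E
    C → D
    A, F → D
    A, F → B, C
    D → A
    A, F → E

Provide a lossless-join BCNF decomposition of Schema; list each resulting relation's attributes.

Candidate keys of the original relation: {A, F}, {C, F}, {D, F}.
{A, B, C, D, E, F}: {C} determines {A, C, D} here but is not a superkey — split on C → A, D, giving {A, C, D} and {B, C, E, F}.
{A, C, D}: {D} determines {A, D} here but is not a superkey — split on D → A, giving {A, D} and {C, D}.
{A, D} has no BCNF violation.
{C, D} has no BCNF violation.
{B, C, E, F} has no BCNF violation.

{A, D}; {B, C, E, F}; {C, D}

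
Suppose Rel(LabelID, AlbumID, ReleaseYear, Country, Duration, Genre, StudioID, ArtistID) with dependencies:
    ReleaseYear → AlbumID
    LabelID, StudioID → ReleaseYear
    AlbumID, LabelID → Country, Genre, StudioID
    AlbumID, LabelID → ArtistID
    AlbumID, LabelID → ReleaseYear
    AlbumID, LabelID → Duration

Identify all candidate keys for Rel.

{AlbumID, LabelID}, {LabelID, ReleaseYear}, {LabelID, StudioID}

{LabelID} never appears on the right of any FD, so every key must include it.
{AlbumID, LabelID}⁺ = {AlbumID, ArtistID, Country, Duration, Genre, LabelID, ReleaseYear, StudioID} — all of the relation — so {AlbumID, LabelID} is a candidate key.
{LabelID, ReleaseYear}⁺ = {AlbumID, ArtistID, Country, Duration, Genre, LabelID, ReleaseYear, StudioID} — all of the relation — so {LabelID, ReleaseYear} is a candidate key.
{LabelID, StudioID}⁺ = {AlbumID, ArtistID, Country, Duration, Genre, LabelID, ReleaseYear, StudioID} — all of the relation — so {LabelID, StudioID} is a candidate key.
No proper subset of any of these is a key, and no other minimal superkey exists.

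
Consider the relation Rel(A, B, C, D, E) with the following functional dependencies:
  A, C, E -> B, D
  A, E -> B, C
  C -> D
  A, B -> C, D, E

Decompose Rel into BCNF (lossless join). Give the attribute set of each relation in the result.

{A, B, C, E}; {C, D}

Candidate keys of the original relation: {A, B}, {A, E}.
Within {A, B, C, D, E}: {C}⁺ ∩ {A, B, C, D, E} = {C, D}, not the whole set, so C -> D violates BCNF; decompose into {C, D} and {A, B, C, E}.
{C, D}: every determinant is a superkey — BCNF.
{A, B, C, E}: every determinant is a superkey — BCNF.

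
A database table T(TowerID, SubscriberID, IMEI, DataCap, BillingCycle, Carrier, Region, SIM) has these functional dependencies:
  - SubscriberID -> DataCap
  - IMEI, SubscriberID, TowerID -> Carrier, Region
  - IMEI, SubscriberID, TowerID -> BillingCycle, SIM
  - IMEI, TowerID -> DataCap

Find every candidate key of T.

{IMEI, SubscriberID, TowerID}

Attributes never on any right-hand side: {IMEI, SubscriberID, TowerID} — every candidate key must contain all of them.
{IMEI, SubscriberID, TowerID}⁺ = {BillingCycle, Carrier, DataCap, IMEI, Region, SIM, SubscriberID, TowerID}, which is every attribute, so {IMEI, SubscriberID, TowerID} is a candidate key.
No smaller or unrelated set reaches every attribute, so there are no other keys.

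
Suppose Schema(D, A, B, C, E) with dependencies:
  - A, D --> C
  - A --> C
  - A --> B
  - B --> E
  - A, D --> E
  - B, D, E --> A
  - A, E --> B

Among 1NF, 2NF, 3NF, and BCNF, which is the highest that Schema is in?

1NF

Candidate keys: {A, D}, {B, D}. Prime attributes: {A, B, D}.
For A --> C we have {A}⁺ = {A, B, C, E}; {A} is not a superkey, so BCNF fails.
A --> C has non-prime {C} on the right and a non-superkey on the left, so 3NF fails.
{A} is a proper subset of the key {A, D}, and {A}⁺ contains the non-prime attributes {C, E} — a partial dependency, so 2NF is violated.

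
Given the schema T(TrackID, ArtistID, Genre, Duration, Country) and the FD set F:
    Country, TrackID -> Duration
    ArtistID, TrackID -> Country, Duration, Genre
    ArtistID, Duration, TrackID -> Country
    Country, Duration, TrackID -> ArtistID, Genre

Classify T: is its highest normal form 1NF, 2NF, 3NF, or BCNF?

Candidate keys: {ArtistID, TrackID}, {Country, TrackID}. Prime attributes: {ArtistID, Country, TrackID}.
Every FD has a superkey on the left, so the relation is in BCNF.

BCNF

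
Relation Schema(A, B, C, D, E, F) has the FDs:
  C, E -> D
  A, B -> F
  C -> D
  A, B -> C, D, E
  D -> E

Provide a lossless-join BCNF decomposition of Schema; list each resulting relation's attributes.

Candidate key of the original relation: {A, B}.
In {A, B, C, D, E, F}, {C, E} is not a superkey ({C, E}⁺ restricted to this set is {C, D, E}), so split on C, E -> D into {C, D, E} and {A, B, C, E, F}.
In {C, D, E}, {D} is not a superkey ({D}⁺ restricted to this set is {D, E}), so split on D -> E into {D, E} and {C, D}.
{D, E}: every determinant is a superkey — BCNF.
{C, D}: every determinant is a superkey — BCNF.
In {A, B, C, E, F}, {C} is not a superkey ({C}⁺ restricted to this set is {C, E}), so split on C -> E into {C, E} and {A, B, C, F}.
{C, E}: every determinant is a superkey — BCNF.
{A, B, C, F}: every determinant is a superkey — BCNF.

{A, B, C, F}; {C, D}; {C, E}; {D, E}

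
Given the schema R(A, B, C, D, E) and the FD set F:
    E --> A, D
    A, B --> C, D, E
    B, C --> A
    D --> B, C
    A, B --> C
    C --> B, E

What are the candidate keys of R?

{C}⁺ = {A, B, C, D, E}, which is every attribute, so {C} is a candidate key.
{D}⁺ = {A, B, C, D, E}, which is every attribute, so {D} is a candidate key.
{E}⁺ = {A, B, C, D, E}, which is every attribute, so {E} is a candidate key.
{A, B}⁺ = {A, B, C, D, E}, which is every attribute, so {A, B} is a candidate key.
No proper subset of any of these is a key, and no other minimal superkey exists.

{A, B}, {C}, {D}, {E}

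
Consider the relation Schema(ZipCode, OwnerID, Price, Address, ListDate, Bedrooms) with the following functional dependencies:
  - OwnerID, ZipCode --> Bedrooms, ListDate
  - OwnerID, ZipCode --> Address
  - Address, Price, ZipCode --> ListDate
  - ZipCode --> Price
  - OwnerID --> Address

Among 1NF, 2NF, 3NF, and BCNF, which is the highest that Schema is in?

1NF

Candidate key: {OwnerID, ZipCode}. Prime attributes: {OwnerID, ZipCode}.
Address, Price, ZipCode --> ListDate: {Address, Price, ZipCode}⁺ = {Address, ListDate, Price, ZipCode}, which is not all of the attributes, so the left side is not a superkey — BCNF is violated.
Address, Price, ZipCode --> ListDate has non-prime {ListDate} on the right and a non-superkey on the left, so 3NF fails.
The proper key subset {OwnerID} of {OwnerID, ZipCode} determines non-prime {Address}, so the relation is not even in 2NF.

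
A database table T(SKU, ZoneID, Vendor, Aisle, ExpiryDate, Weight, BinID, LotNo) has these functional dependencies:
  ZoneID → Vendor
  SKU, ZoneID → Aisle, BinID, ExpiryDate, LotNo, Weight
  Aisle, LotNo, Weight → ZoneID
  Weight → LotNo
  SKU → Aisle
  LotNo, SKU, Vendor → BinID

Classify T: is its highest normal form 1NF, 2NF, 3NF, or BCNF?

1NF

Candidate keys: {SKU, Weight}, {SKU, ZoneID}. Prime attributes: {SKU, Weight, ZoneID}.
ZoneID → Vendor breaks BCNF: {ZoneID}⁺ = {Vendor, ZoneID}, so {ZoneID} is not a superkey.
ZoneID → Vendor has non-prime {Vendor} on the right and a non-superkey on the left, so 3NF fails.
{SKU} is a proper subset of the key {SKU, Weight}, and {SKU}⁺ contains the non-prime attribute {Aisle} — a partial dependency, so 2NF is violated.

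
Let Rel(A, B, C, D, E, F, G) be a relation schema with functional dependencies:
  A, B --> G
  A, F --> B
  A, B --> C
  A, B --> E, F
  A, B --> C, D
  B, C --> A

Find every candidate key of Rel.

{A, B}, {A, F}, {B, C}

{A, B} is a candidate key since {A, B}⁺ = {A, B, C, D, E, F, G} covers every attribute.
{A, F} is a candidate key since {A, F}⁺ = {A, B, C, D, E, F, G} covers every attribute.
{B, C} is a candidate key since {B, C}⁺ = {A, B, C, D, E, F, G} covers every attribute.
Any other superkey properly contains one of these, so there are no further candidate keys.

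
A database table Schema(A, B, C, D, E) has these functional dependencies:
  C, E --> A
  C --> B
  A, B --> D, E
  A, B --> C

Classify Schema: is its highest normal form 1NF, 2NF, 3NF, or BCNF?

3NF

Candidate keys: {A, B}, {A, C}, {C, E}. Prime attributes: {A, B, C, E}.
C --> B: {C}⁺ = {B, C}, which is not all of the attributes, so the left side is not a superkey — BCNF is violated.
Its right-hand attributes {B} are all prime, as are those of every other non-superkey FD — the relation is in 3NF.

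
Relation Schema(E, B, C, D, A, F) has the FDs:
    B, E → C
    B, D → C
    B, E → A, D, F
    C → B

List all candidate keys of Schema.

{B, E}, {C, E}

No FD produces {E}, so it must be in every candidate key.
{B, E}⁺ = {A, B, C, D, E, F}, which is every attribute, so {B, E} is a candidate key.
{C, E}⁺ = {A, B, C, D, E, F}, which is every attribute, so {C, E} is a candidate key.
No proper subset of any of these is a key, and no other minimal superkey exists.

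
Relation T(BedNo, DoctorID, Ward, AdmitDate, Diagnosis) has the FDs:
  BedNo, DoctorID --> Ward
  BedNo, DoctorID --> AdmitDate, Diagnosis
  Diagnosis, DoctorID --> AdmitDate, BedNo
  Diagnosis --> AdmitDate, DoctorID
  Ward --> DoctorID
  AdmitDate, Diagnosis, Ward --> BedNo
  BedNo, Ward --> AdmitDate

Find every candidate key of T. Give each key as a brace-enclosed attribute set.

Closure of {Diagnosis} is {AdmitDate, BedNo, Diagnosis, DoctorID, Ward}, the whole schema; {Diagnosis} is a candidate key.
Closure of {BedNo, DoctorID} is {AdmitDate, BedNo, Diagnosis, DoctorID, Ward}, the whole schema; {BedNo, DoctorID} is a candidate key.
Closure of {BedNo, Ward} is {AdmitDate, BedNo, Diagnosis, DoctorID, Ward}, the whole schema; {BedNo, Ward} is a candidate key.
Any other superkey properly contains one of these, so there are no further candidate keys.

{BedNo, DoctorID}, {BedNo, Ward}, {Diagnosis}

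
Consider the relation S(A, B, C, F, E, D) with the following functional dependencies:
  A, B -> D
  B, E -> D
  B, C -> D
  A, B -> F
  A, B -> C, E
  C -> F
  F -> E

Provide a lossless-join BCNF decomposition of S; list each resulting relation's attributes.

{A, B, C}; {B, D, E}; {C, F}; {E, F}

Candidate key of the original relation: {A, B}.
Within {A, B, C, D, E, F}: {B, E}⁺ ∩ {A, B, C, D, E, F} = {B, D, E}, not the whole set, so B, E -> D violates BCNF; decompose into {B, D, E} and {A, B, C, E, F}.
{B, D, E} has no BCNF violation.
Within {A, B, C, E, F}: {B, C}⁺ ∩ {A, B, C, E, F} = {B, C, E, F}, not the whole set, so B, C -> E, F violates BCNF; decompose into {B, C, E, F} and {A, B, C}.
Within {B, C, E, F}: {C}⁺ ∩ {B, C, E, F} = {C, E, F}, not the whole set, so C -> E, F violates BCNF; decompose into {C, E, F} and {B, C}.
Within {C, E, F}: {F}⁺ ∩ {C, E, F} = {E, F}, not the whole set, so F -> E violates BCNF; decompose into {E, F} and {C, F}.
{E, F} has no BCNF violation.
{C, F} has no BCNF violation.
{B, C} has no BCNF violation.
{A, B, C} has no BCNF violation.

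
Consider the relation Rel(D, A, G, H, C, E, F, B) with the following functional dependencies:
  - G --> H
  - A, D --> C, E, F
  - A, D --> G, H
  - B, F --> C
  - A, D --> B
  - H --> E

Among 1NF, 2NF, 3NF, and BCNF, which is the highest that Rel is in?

Candidate key: {A, D}. Prime attributes: {A, D}.
G --> H breaks BCNF: {G}⁺ = {E, G, H}, so {G} is not a superkey.
G --> H determines the non-prime attribute {H} from a non-superkey — 3NF is violated.
Checking every proper subset of each key, none determines a non-prime attribute — 2NF is satisfied.

2NF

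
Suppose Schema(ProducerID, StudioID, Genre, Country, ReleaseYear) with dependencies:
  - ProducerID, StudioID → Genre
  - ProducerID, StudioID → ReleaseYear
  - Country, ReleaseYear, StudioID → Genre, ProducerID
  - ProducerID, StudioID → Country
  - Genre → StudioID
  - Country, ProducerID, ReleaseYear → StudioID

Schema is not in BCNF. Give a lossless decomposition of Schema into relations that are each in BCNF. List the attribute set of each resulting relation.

{Country, Genre, ProducerID, ReleaseYear}; {Genre, StudioID}

Candidate keys of the original relation: {Country, Genre, ReleaseYear}, {Country, ProducerID, ReleaseYear}, {Country, ReleaseYear, StudioID}, {Genre, ProducerID}, {ProducerID, StudioID}.
{Country, Genre, ProducerID, ReleaseYear, StudioID}: {Genre} determines {Genre, StudioID} here but is not a superkey — split on Genre → StudioID, giving {Genre, StudioID} and {Country, Genre, ProducerID, ReleaseYear}.
{Genre, StudioID} is in BCNF.
{Country, Genre, ProducerID, ReleaseYear} is in BCNF.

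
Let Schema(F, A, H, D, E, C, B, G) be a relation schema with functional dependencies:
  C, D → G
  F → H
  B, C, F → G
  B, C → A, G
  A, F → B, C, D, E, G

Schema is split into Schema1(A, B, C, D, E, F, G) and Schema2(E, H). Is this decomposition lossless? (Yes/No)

No

The shared attributes are {E} and {E}⁺ = {E}.
Schema1 ⊄ {E} and Schema2 ⊄ {E}, so the split is lossy.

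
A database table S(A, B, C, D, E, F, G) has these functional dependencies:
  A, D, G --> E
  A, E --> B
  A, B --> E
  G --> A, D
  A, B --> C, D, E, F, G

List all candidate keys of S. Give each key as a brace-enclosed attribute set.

{A, B}, {A, E}, {G}

Closure of {G} is {A, B, C, D, E, F, G}, the whole schema; {G} is a candidate key.
Closure of {A, B} is {A, B, C, D, E, F, G}, the whole schema; {A, B} is a candidate key.
Closure of {A, E} is {A, B, C, D, E, F, G}, the whole schema; {A, E} is a candidate key.
Any other superkey properly contains one of these, so there are no further candidate keys.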